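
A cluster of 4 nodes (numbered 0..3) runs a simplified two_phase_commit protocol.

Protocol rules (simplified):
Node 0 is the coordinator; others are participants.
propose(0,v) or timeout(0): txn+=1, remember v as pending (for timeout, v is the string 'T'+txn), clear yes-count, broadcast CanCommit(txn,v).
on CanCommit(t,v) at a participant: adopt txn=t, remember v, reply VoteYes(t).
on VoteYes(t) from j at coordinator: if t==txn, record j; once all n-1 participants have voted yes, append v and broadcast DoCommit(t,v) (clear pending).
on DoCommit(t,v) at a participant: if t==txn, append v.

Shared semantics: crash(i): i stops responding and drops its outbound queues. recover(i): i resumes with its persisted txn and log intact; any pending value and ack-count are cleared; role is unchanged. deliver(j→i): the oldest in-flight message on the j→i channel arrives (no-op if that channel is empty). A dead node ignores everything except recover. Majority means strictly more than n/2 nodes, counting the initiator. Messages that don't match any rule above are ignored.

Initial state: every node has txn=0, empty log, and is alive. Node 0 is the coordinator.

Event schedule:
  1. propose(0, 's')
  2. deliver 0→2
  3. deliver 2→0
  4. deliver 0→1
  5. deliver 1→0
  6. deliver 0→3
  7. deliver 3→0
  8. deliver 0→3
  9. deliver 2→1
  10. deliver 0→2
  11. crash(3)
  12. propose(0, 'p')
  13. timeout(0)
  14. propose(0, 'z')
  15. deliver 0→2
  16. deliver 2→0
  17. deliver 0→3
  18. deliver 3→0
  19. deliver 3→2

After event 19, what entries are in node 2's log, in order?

s

step 1 propose(0,'s'): 0={coor,t=1,log=-}
step 2 deliver 0→2: 2={part,t=1,log=-}
step 3 deliver 2→0: —
step 4 deliver 0→1: 1={part,t=1,log=-}
step 5 deliver 1→0: —
step 6 deliver 0→3: 3={part,t=1,log=-}
step 7 deliver 3→0: 0={coor,t=1,log=s}
step 8 deliver 0→3: 3={part,t=1,log=s}
step 9 deliver 2→1: —
step 10 deliver 0→2: 2={part,t=1,log=s}
step 11 crash(3): 3={✗part,t=1,log=s}
step 12 propose(0,'p'): 0={coor,t=2,log=s}
step 13 timeout(0): 0={coor,t=3,log=s}
step 14 propose(0,'z'): 0={coor,t=4,log=s}
step 15 deliver 0→2: 2={part,t=2,log=s}
step 16 deliver 2→0: —
step 17 deliver 0→3: —
step 18 deliver 3→0: —
step 19 deliver 3→2: —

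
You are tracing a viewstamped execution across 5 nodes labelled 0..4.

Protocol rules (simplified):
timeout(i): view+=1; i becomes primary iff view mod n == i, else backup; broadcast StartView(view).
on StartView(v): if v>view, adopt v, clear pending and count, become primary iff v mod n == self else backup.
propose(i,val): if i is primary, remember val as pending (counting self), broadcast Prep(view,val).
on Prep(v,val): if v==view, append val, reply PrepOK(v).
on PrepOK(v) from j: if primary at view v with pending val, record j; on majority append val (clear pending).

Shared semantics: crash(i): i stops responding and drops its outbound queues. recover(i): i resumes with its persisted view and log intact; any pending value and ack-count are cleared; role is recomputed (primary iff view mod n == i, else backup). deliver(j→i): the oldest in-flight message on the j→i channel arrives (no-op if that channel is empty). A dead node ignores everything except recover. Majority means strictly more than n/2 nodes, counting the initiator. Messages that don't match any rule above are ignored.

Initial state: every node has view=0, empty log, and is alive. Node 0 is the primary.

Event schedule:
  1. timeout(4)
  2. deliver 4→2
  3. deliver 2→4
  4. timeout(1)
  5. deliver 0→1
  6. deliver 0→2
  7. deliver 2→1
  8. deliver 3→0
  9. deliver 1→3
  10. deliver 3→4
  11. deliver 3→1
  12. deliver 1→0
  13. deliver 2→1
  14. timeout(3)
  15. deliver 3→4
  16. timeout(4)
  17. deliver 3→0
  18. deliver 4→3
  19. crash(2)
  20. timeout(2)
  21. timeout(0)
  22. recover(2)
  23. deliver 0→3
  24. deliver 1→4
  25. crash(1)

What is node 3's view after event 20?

2

after 1 — timeout(4): n4:back/v1/[-]
after 2 — deliver 4→2: n2:back/v1/[-]
after 3 — deliver 2→4: ·
after 4 — timeout(1): n1:prim/v1/[-]
after 5 — deliver 0→1: ·
after 6 — deliver 0→2: ·
after 7 — deliver 2→1: ·
after 8 — deliver 3→0: ·
after 9 — deliver 1→3: n3:back/v1/[-]
after 10 — deliver 3→4: ·
after 11 — deliver 3→1: ·
after 12 — deliver 1→0: n0:back/v1/[-]
after 13 — deliver 2→1: ·
after 14 — timeout(3): n3:back/v2/[-]
after 15 — deliver 3→4: n4:back/v2/[-]
after 16 — timeout(4): n4:back/v3/[-]
after 17 — deliver 3→0: n0:back/v2/[-]
after 18 — deliver 4→3: ·
after 19 — crash(2): n2:✗back/v1/[-]
after 20 — timeout(2): ·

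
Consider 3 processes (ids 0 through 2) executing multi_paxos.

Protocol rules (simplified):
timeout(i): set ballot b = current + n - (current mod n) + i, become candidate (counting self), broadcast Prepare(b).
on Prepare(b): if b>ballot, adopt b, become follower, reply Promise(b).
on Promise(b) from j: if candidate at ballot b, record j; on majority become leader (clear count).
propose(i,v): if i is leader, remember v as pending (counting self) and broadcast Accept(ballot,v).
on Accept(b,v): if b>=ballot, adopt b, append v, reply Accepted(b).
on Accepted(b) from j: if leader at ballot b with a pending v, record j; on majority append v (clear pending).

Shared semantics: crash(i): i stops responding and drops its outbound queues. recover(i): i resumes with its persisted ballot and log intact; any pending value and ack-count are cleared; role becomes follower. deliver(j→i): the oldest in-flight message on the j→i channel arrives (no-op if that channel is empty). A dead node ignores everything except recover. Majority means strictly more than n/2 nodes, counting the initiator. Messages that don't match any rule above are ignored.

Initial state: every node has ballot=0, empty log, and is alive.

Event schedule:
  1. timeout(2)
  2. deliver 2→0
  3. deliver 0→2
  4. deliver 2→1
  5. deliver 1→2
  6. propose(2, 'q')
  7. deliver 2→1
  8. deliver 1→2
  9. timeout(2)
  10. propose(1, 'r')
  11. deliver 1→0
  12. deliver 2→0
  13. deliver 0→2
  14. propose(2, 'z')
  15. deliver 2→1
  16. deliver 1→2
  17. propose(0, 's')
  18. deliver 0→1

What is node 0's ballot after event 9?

[1] timeout(2) → N2(cand b5 [-])
[2] deliver 2→0 → N0(foll b5 [-])
[3] deliver 0→2 → N2(lead b5 [-])
[4] deliver 2→1 → N1(foll b5 [-])
[5] deliver 1→2 → ∅
[6] propose(2,'q') → ∅
[7] deliver 2→1 → N1(foll b5 [q])
[8] deliver 1→2 → N2(lead b5 [q])
[9] timeout(2) → N2(cand b8 [q])

5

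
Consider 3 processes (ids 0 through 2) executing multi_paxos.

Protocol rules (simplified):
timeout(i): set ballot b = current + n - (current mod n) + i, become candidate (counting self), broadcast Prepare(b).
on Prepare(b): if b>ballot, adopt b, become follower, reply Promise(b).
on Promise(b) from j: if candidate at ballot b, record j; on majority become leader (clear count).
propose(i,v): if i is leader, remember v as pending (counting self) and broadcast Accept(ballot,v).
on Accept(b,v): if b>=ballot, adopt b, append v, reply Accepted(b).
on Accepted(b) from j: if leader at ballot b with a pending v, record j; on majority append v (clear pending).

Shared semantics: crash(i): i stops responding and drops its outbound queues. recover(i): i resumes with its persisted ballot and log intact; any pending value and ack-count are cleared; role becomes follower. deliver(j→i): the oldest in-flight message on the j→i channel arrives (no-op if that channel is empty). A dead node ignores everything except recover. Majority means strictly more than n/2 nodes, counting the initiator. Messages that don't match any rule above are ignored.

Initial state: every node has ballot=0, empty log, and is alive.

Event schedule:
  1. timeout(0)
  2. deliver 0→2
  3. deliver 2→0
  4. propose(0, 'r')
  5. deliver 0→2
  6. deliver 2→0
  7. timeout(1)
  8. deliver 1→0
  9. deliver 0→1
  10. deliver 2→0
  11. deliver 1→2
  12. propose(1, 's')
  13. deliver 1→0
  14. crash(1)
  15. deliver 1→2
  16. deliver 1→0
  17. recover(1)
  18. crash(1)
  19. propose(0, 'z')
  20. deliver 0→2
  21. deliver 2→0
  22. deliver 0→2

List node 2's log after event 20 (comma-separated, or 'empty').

r

after 1 — timeout(0): n0:cand/b3/[-]
after 2 — deliver 0→2: n2:foll/b3/[-]
after 3 — deliver 2→0: n0:lead/b3/[-]
after 4 — propose(0,'r'): ·
after 5 — deliver 0→2: n2:foll/b3/[r]
after 6 — deliver 2→0: n0:lead/b3/[r]
after 7 — timeout(1): n1:cand/b4/[-]
after 8 — deliver 1→0: n0:foll/b4/[r]
after 9 — deliver 0→1: ·
after 10 — deliver 2→0: ·
after 11 — deliver 1→2: n2:foll/b4/[r]
after 12 — propose(1,'s'): ·
after 13 — deliver 1→0: ·
after 14 — crash(1): n1:✗cand/b4/[-]
after 15 — deliver 1→2: ·
after 16 — deliver 1→0: ·
after 17 — recover(1): n1:foll/b4/[-]
after 18 — crash(1): n1:✗foll/b4/[-]
after 19 — propose(0,'z'): ·
after 20 — deliver 0→2: ·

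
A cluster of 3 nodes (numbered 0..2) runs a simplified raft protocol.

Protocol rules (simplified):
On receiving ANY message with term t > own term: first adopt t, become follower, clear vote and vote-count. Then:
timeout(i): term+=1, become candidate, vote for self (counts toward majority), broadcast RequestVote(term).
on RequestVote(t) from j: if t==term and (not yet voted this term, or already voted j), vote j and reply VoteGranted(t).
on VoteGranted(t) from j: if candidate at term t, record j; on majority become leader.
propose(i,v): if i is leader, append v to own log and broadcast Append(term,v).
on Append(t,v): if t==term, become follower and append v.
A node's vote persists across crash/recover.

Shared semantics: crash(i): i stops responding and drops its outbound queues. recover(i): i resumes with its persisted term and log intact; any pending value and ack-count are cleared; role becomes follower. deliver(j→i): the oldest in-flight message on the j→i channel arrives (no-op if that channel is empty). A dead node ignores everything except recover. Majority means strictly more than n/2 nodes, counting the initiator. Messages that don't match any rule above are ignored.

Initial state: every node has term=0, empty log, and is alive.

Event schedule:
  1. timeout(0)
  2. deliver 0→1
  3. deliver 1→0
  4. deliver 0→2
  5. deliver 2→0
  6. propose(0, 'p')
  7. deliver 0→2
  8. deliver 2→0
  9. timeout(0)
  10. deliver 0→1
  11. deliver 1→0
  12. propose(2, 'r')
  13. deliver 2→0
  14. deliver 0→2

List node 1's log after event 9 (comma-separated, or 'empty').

empty

1. timeout(0):  <0:cand t1 ->
2. deliver 0→1:  <1:foll t1 ->
3. deliver 1→0:  <0:lead t1 ->
4. deliver 0→2:  <2:foll t1 ->
5. deliver 2→0:  nop
6. propose(0,'p'):  <0:lead t1 p>
7. deliver 0→2:  <2:foll t1 p>
8. deliver 2→0:  nop
9. timeout(0):  <0:cand t2 p>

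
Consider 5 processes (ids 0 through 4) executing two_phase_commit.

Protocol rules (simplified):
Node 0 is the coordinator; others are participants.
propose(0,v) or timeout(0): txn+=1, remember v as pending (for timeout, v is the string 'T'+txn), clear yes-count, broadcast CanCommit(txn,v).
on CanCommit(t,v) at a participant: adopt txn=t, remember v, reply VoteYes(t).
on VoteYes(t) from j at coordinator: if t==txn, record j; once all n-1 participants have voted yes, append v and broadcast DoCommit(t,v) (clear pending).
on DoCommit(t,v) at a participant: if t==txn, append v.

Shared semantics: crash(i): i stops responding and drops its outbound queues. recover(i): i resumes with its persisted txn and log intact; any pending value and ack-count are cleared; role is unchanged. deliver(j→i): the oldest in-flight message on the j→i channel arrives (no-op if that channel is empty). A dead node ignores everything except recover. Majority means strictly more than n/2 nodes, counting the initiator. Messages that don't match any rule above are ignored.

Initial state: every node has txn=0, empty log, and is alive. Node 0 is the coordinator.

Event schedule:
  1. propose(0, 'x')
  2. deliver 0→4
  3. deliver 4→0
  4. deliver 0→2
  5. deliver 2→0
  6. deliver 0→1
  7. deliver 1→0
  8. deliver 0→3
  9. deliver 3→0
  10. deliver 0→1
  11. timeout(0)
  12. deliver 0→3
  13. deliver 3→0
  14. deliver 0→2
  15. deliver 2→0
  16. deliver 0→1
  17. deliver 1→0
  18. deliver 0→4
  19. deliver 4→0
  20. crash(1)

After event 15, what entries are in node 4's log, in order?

empty

1. propose(0,'x'):  <0:coor t1 ->
2. deliver 0→4:  <4:part t1 ->
3. deliver 4→0:  nop
4. deliver 0→2:  <2:part t1 ->
5. deliver 2→0:  nop
6. deliver 0→1:  <1:part t1 ->
7. deliver 1→0:  nop
8. deliver 0→3:  <3:part t1 ->
9. deliver 3→0:  <0:coor t1 x>
10. deliver 0→1:  <1:part t1 x>
11. timeout(0):  <0:coor t2 x>
12. deliver 0→3:  <3:part t1 x>
13. deliver 3→0:  nop
14. deliver 0→2:  <2:part t1 x>
15. deliver 2→0:  nop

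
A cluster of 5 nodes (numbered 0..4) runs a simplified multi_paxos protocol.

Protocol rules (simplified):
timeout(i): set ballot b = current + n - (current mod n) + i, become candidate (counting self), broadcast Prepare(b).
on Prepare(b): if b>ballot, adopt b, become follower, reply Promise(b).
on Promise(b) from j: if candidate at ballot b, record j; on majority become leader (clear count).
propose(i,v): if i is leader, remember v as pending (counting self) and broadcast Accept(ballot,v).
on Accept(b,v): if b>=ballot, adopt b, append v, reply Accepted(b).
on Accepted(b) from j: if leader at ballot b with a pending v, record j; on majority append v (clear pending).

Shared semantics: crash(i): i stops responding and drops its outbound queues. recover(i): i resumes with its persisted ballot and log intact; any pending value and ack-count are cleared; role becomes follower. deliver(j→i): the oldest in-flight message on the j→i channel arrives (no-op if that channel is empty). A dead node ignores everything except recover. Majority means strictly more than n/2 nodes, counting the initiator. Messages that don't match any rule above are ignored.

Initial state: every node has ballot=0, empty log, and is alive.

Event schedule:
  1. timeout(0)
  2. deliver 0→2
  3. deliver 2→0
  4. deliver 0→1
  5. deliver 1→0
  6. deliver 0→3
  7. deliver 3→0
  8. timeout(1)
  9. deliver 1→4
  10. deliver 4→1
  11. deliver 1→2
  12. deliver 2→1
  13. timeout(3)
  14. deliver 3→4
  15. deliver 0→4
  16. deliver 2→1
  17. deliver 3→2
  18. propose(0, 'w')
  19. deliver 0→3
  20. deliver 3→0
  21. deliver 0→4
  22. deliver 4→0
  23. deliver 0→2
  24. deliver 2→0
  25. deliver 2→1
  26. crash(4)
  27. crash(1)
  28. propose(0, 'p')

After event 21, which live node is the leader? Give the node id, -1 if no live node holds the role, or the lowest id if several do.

step 1 timeout(0): 0={cand,b=5,log=-}
step 2 deliver 0→2: 2={foll,b=5,log=-}
step 3 deliver 2→0: —
step 4 deliver 0→1: 1={foll,b=5,log=-}
step 5 deliver 1→0: 0={lead,b=5,log=-}
step 6 deliver 0→3: 3={foll,b=5,log=-}
step 7 deliver 3→0: —
step 8 timeout(1): 1={cand,b=11,log=-}
step 9 deliver 1→4: 4={foll,b=11,log=-}
step 10 deliver 4→1: —
step 11 deliver 1→2: 2={foll,b=11,log=-}
step 12 deliver 2→1: 1={lead,b=11,log=-}
step 13 timeout(3): 3={cand,b=13,log=-}
step 14 deliver 3→4: 4={foll,b=13,log=-}
step 15 deliver 0→4: —
step 16 deliver 2→1: —
step 17 deliver 3→2: 2={foll,b=13,log=-}
step 18 propose(0,'w'): —
step 19 deliver 0→3: —
step 20 deliver 3→0: 0={foll,b=13,log=-}
step 21 deliver 0→4: —

1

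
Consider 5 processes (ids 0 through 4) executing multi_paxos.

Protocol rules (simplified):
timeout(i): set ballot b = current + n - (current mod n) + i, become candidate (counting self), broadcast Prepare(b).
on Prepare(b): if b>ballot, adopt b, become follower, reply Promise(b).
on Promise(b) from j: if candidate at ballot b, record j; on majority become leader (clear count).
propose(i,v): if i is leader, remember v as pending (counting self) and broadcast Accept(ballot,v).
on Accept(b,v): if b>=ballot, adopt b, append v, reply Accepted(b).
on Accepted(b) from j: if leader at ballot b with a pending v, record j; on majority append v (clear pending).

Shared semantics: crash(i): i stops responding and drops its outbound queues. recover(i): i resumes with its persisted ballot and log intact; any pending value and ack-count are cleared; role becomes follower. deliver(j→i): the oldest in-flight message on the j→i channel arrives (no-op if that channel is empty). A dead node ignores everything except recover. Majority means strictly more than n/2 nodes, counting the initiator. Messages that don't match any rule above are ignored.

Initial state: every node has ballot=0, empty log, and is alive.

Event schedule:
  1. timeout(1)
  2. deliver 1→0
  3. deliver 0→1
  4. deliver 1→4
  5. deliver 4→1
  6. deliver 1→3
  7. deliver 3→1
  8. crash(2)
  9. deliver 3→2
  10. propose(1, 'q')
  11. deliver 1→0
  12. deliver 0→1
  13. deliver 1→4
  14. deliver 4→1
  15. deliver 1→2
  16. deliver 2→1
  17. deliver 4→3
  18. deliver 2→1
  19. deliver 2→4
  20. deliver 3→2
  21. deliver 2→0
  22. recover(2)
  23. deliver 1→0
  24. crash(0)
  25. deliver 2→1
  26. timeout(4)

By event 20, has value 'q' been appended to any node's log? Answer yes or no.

step 1 timeout(1): 1={cand,b=6,log=-}
step 2 deliver 1→0: 0={foll,b=6,log=-}
step 3 deliver 0→1: —
step 4 deliver 1→4: 4={foll,b=6,log=-}
step 5 deliver 4→1: 1={lead,b=6,log=-}
step 6 deliver 1→3: 3={foll,b=6,log=-}
step 7 deliver 3→1: —
step 8 crash(2): 2={✗foll,b=0,log=-}
step 9 deliver 3→2: —
step 10 propose(1,'q'): —
step 11 deliver 1→0: 0={foll,b=6,log=q}
step 12 deliver 0→1: —
step 13 deliver 1→4: 4={foll,b=6,log=q}
step 14 deliver 4→1: 1={lead,b=6,log=q}
step 15 deliver 1→2: —
step 16 deliver 2→1: —
step 17 deliver 4→3: —
step 18 deliver 2→1: —
step 19 deliver 2→4: —
step 20 deliver 3→2: —

yes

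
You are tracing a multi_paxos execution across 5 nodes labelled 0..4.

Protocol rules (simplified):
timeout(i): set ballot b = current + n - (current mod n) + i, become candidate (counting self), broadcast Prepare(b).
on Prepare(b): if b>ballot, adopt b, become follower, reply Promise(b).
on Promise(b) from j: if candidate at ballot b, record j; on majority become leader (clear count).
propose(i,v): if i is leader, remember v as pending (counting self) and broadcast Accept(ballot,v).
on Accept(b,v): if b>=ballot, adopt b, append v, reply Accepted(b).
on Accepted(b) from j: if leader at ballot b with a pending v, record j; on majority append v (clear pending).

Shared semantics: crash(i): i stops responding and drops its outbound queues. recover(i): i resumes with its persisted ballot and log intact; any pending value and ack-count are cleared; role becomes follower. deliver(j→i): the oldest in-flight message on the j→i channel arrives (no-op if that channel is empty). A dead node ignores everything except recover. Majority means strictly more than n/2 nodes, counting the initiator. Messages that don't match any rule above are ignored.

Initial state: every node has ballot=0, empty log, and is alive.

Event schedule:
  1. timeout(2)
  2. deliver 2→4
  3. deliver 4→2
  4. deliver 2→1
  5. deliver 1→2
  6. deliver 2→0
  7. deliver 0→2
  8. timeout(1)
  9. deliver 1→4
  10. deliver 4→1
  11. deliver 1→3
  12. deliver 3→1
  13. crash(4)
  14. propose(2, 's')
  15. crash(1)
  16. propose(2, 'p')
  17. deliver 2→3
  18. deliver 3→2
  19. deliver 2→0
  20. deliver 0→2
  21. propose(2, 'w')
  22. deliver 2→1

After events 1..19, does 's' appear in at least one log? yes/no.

e1 timeout(2): 2[cand,b=7,-]
e2 deliver 2→4: 4[foll,b=7,-]
e3 deliver 4→2: ·
e4 deliver 2→1: 1[foll,b=7,-]
e5 deliver 1→2: 2[lead,b=7,-]
e6 deliver 2→0: 0[foll,b=7,-]
e7 deliver 0→2: ·
e8 timeout(1): 1[cand,b=11,-]
e9 deliver 1→4: 4[foll,b=11,-]
e10 deliver 4→1: ·
e11 deliver 1→3: 3[foll,b=11,-]
e12 deliver 3→1: 1[lead,b=11,-]
e13 crash(4): 4[✗foll,b=11,-]
e14 propose(2,'s'): ·
e15 crash(1): 1[✗lead,b=11,-]
e16 propose(2,'p'): ·
e17 deliver 2→3: ·
e18 deliver 3→2: ·
e19 deliver 2→0: 0[foll,b=7,s]

yes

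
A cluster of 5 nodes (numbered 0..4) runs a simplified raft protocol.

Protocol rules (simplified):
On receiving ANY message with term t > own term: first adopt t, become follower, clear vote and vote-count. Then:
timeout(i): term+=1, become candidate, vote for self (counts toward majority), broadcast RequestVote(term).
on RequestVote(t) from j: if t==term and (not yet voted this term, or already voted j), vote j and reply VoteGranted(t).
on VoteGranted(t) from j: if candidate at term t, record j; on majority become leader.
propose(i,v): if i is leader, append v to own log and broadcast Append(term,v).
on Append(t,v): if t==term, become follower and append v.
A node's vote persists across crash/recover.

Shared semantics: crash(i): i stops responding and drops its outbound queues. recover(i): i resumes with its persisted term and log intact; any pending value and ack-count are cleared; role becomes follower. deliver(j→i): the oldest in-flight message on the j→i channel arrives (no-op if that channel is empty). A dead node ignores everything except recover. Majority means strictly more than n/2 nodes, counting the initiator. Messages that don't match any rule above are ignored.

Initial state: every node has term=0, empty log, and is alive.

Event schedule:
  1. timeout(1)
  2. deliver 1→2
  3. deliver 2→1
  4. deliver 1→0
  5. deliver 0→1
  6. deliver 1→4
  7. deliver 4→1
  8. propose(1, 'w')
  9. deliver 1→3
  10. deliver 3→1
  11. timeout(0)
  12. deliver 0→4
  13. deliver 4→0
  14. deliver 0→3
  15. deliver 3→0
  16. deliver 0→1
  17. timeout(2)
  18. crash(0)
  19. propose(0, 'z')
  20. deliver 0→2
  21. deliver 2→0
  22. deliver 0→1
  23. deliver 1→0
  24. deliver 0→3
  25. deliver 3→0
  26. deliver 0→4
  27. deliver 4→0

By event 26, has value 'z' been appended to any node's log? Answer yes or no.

[1] timeout(1) → N1(cand t1 [-])
[2] deliver 1→2 → N2(foll t1 [-])
[3] deliver 2→1 → ∅
[4] deliver 1→0 → N0(foll t1 [-])
[5] deliver 0→1 → N1(lead t1 [-])
[6] deliver 1→4 → N4(foll t1 [-])
[7] deliver 4→1 → ∅
[8] propose(1,'w') → N1(lead t1 [w])
[9] deliver 1→3 → N3(foll t1 [-])
[10] deliver 3→1 → ∅
[11] timeout(0) → N0(cand t2 [-])
[12] deliver 0→4 → N4(foll t2 [-])
[13] deliver 4→0 → ∅
[14] deliver 0→3 → N3(foll t2 [-])
[15] deliver 3→0 → N0(lead t2 [-])
[16] deliver 0→1 → N1(foll t2 [w])
[17] timeout(2) → N2(cand t2 [-])
[18] crash(0) → N0(✗lead t2 [-])
[19] propose(0,'z') → ∅
[20] deliver 0→2 → ∅
[21] deliver 2→0 → ∅
[22] deliver 0→1 → ∅
[23] deliver 1→0 → ∅
[24] deliver 0→3 → ∅
[25] deliver 3→0 → ∅
[26] deliver 0→4 → ∅

no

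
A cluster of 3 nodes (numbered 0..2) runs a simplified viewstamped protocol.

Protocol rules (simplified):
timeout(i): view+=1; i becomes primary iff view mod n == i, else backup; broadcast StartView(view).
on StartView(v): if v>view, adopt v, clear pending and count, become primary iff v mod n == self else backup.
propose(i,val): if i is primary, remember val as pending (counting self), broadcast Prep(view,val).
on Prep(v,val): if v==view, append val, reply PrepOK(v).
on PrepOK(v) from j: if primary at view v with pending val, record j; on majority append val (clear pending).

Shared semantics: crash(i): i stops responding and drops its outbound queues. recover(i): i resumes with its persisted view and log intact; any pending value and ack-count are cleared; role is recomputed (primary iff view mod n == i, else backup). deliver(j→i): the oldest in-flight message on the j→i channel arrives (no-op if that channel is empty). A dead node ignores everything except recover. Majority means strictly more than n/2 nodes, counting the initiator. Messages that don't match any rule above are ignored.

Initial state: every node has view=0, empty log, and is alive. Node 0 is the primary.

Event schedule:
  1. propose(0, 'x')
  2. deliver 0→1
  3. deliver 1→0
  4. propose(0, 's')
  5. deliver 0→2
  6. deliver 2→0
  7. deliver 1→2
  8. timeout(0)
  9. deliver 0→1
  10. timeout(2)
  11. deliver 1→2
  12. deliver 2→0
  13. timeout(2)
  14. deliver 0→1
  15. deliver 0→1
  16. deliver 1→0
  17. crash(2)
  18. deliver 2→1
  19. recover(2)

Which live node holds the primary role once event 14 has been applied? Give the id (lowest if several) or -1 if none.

1

1. propose(0,'x'):  nop
2. deliver 0→1:  <1:back v0 x>
3. deliver 1→0:  <0:prim v0 x>
4. propose(0,'s'):  nop
5. deliver 0→2:  <2:back v0 x>
6. deliver 2→0:  <0:prim v0 x,s>
7. deliver 1→2:  nop
8. timeout(0):  <0:back v1 x,s>
9. deliver 0→1:  <1:back v0 x,s>
10. timeout(2):  <2:back v1 x>
11. deliver 1→2:  nop
12. deliver 2→0:  nop
13. timeout(2):  <2:prim v2 x>
14. deliver 0→1:  <1:prim v1 x,s>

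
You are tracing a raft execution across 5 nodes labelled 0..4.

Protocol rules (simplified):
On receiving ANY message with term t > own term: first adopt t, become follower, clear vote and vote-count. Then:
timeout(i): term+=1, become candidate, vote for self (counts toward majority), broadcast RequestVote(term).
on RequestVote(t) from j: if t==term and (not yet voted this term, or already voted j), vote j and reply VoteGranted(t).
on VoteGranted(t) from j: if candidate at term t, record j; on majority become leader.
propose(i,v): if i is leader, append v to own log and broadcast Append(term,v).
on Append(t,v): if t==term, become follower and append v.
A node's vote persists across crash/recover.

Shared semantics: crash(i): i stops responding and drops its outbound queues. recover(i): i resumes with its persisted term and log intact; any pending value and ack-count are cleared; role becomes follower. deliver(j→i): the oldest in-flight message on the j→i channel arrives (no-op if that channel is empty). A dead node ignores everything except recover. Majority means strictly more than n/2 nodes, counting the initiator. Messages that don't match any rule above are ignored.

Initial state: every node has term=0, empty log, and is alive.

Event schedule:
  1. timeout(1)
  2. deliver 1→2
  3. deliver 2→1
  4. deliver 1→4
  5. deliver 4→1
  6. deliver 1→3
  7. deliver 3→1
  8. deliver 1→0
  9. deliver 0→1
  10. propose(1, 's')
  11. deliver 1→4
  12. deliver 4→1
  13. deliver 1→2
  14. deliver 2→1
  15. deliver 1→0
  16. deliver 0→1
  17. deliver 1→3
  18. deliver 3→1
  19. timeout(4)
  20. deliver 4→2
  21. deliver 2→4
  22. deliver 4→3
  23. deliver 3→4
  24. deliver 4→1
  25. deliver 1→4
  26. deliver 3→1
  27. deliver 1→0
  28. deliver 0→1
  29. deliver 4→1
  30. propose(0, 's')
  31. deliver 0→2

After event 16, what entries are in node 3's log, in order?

empty

1. timeout(1):  <1:cand t1 ->
2. deliver 1→2:  <2:foll t1 ->
3. deliver 2→1:  nop
4. deliver 1→4:  <4:foll t1 ->
5. deliver 4→1:  <1:lead t1 ->
6. deliver 1→3:  <3:foll t1 ->
7. deliver 3→1:  nop
8. deliver 1→0:  <0:foll t1 ->
9. deliver 0→1:  nop
10. propose(1,'s'):  <1:lead t1 s>
11. deliver 1→4:  <4:foll t1 s>
12. deliver 4→1:  nop
13. deliver 1→2:  <2:foll t1 s>
14. deliver 2→1:  nop
15. deliver 1→0:  <0:foll t1 s>
16. deliver 0→1:  nop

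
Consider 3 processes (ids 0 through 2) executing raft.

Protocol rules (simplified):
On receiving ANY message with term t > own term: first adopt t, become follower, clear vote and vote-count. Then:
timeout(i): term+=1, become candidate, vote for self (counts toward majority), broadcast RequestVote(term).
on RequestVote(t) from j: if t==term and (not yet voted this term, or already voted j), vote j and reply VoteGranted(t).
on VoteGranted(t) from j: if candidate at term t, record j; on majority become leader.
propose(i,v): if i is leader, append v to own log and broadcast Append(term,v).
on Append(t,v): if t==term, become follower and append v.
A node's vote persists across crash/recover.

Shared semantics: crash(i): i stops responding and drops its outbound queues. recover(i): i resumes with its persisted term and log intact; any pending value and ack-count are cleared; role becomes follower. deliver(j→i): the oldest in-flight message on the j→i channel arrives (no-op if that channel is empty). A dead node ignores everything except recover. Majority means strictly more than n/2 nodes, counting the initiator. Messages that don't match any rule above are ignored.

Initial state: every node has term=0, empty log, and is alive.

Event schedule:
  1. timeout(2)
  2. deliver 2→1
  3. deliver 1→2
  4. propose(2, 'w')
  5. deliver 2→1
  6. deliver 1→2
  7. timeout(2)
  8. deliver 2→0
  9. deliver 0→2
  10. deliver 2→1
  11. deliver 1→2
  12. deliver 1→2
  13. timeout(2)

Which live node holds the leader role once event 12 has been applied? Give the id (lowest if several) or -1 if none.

2

e1 timeout(2): 2[cand,t=1,-]
e2 deliver 2→1: 1[foll,t=1,-]
e3 deliver 1→2: 2[lead,t=1,-]
e4 propose(2,'w'): 2[lead,t=1,w]
e5 deliver 2→1: 1[foll,t=1,w]
e6 deliver 1→2: ·
e7 timeout(2): 2[cand,t=2,w]
e8 deliver 2→0: 0[foll,t=1,-]
e9 deliver 0→2: ·
e10 deliver 2→1: 1[foll,t=2,w]
e11 deliver 1→2: 2[lead,t=2,w]
e12 deliver 1→2: ·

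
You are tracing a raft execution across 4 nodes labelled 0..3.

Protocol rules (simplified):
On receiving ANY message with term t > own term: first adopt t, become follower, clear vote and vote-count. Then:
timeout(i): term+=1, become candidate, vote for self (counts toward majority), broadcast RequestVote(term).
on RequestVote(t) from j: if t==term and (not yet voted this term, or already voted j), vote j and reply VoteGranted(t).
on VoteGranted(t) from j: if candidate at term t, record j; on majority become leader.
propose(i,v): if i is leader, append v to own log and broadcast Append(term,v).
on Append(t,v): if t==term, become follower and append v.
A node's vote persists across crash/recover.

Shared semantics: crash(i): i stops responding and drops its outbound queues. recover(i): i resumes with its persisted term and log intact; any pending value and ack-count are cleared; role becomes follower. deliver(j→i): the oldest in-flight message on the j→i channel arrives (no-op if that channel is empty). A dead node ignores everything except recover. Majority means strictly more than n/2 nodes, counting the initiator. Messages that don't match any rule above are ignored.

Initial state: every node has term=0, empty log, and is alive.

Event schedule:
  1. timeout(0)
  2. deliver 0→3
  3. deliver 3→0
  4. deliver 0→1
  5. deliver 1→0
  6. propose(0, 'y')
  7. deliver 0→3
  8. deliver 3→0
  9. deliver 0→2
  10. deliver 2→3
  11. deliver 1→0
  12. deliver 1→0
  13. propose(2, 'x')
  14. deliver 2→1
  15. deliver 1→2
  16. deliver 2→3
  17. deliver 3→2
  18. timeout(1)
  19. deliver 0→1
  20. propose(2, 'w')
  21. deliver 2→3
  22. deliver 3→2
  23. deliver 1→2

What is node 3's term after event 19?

1

1. timeout(0):  <0:cand t1 ->
2. deliver 0→3:  <3:foll t1 ->
3. deliver 3→0:  nop
4. deliver 0→1:  <1:foll t1 ->
5. deliver 1→0:  <0:lead t1 ->
6. propose(0,'y'):  <0:lead t1 y>
7. deliver 0→3:  <3:foll t1 y>
8. deliver 3→0:  nop
9. deliver 0→2:  <2:foll t1 ->
10. deliver 2→3:  nop
11. deliver 1→0:  nop
12. deliver 1→0:  nop
13. propose(2,'x'):  nop
14. deliver 2→1:  nop
15. deliver 1→2:  nop
16. deliver 2→3:  nop
17. deliver 3→2:  nop
18. timeout(1):  <1:cand t2 ->
19. deliver 0→1:  nop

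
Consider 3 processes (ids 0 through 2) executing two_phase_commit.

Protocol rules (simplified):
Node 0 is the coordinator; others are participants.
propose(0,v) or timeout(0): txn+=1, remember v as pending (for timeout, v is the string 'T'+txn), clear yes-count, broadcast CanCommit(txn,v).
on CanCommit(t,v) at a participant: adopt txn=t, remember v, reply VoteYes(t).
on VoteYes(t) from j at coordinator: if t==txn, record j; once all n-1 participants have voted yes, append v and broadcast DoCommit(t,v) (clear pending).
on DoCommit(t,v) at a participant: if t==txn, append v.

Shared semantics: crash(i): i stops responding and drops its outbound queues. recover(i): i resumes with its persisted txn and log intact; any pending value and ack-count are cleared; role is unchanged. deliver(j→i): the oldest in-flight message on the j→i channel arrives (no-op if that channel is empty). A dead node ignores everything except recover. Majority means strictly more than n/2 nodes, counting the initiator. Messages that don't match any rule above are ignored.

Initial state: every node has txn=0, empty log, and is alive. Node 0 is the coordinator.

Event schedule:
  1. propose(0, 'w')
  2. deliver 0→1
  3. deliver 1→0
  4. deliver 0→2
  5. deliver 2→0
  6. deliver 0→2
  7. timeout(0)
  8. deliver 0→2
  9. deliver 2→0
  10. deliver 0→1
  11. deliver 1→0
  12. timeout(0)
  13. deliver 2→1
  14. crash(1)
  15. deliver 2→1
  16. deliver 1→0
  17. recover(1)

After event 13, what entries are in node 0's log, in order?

w

[1] propose(0,'w') → N0(coor t1 [-])
[2] deliver 0→1 → N1(part t1 [-])
[3] deliver 1→0 → ∅
[4] deliver 0→2 → N2(part t1 [-])
[5] deliver 2→0 → N0(coor t1 [w])
[6] deliver 0→2 → N2(part t1 [w])
[7] timeout(0) → N0(coor t2 [w])
[8] deliver 0→2 → N2(part t2 [w])
[9] deliver 2→0 → ∅
[10] deliver 0→1 → N1(part t1 [w])
[11] deliver 1→0 → ∅
[12] timeout(0) → N0(coor t3 [w])
[13] deliver 2→1 → ∅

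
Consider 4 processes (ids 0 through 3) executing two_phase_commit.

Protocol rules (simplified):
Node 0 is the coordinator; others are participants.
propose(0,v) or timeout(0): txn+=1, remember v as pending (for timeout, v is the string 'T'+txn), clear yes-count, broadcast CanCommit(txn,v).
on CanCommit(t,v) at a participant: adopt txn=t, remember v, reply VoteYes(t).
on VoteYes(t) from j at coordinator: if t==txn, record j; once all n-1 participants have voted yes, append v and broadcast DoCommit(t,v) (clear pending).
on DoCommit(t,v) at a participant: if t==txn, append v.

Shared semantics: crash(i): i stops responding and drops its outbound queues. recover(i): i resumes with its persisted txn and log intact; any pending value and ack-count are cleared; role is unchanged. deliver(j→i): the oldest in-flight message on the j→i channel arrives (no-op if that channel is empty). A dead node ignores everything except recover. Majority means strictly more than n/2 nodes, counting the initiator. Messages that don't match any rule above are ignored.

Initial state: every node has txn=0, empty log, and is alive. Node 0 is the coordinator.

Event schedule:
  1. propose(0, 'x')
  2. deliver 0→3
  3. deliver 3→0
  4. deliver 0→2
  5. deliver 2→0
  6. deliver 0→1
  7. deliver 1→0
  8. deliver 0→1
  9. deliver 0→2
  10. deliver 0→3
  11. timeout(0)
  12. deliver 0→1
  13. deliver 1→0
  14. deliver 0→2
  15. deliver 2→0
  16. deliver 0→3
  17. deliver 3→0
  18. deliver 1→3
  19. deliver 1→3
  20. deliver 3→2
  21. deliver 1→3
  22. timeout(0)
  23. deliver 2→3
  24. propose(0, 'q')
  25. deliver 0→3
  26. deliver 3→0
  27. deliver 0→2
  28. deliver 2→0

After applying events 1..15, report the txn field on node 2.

2

step 1 propose(0,'x'): 0={coor,t=1,log=-}
step 2 deliver 0→3: 3={part,t=1,log=-}
step 3 deliver 3→0: —
step 4 deliver 0→2: 2={part,t=1,log=-}
step 5 deliver 2→0: —
step 6 deliver 0→1: 1={part,t=1,log=-}
step 7 deliver 1→0: 0={coor,t=1,log=x}
step 8 deliver 0→1: 1={part,t=1,log=x}
step 9 deliver 0→2: 2={part,t=1,log=x}
step 10 deliver 0→3: 3={part,t=1,log=x}
step 11 timeout(0): 0={coor,t=2,log=x}
step 12 deliver 0→1: 1={part,t=2,log=x}
step 13 deliver 1→0: —
step 14 deliver 0→2: 2={part,t=2,log=x}
step 15 deliver 2→0: —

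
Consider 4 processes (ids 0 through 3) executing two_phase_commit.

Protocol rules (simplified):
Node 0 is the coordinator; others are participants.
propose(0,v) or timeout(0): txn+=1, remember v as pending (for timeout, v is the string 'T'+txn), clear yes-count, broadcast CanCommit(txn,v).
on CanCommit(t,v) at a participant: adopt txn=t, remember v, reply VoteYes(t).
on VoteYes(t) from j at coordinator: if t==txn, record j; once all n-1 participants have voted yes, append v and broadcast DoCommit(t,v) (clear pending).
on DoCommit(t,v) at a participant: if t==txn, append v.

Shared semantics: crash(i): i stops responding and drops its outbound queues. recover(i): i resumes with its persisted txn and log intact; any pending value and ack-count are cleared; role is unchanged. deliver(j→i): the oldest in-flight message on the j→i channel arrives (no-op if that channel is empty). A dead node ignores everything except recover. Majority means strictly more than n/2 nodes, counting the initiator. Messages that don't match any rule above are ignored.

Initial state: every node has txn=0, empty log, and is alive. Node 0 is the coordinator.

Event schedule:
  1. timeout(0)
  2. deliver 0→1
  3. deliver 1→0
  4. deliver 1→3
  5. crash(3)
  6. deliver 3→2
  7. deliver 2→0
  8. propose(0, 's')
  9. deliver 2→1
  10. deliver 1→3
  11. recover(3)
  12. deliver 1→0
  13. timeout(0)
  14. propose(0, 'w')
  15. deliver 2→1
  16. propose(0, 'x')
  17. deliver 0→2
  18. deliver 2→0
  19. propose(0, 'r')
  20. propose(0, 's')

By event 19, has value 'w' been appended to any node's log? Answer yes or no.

after 1 — timeout(0): n0:coor/t1/[-]
after 2 — deliver 0→1: n1:part/t1/[-]
after 3 — deliver 1→0: ·
after 4 — deliver 1→3: ·
after 5 — crash(3): n3:✗part/t0/[-]
after 6 — deliver 3→2: ·
after 7 — deliver 2→0: ·
after 8 — propose(0,'s'): n0:coor/t2/[-]
after 9 — deliver 2→1: ·
after 10 — deliver 1→3: ·
after 11 — recover(3): n3:part/t0/[-]
after 12 — deliver 1→0: ·
after 13 — timeout(0): n0:coor/t3/[-]
after 14 — propose(0,'w'): n0:coor/t4/[-]
after 15 — deliver 2→1: ·
after 16 — propose(0,'x'): n0:coor/t5/[-]
after 17 — deliver 0→2: n2:part/t1/[-]
after 18 — deliver 2→0: ·
after 19 — propose(0,'r'): n0:coor/t6/[-]

no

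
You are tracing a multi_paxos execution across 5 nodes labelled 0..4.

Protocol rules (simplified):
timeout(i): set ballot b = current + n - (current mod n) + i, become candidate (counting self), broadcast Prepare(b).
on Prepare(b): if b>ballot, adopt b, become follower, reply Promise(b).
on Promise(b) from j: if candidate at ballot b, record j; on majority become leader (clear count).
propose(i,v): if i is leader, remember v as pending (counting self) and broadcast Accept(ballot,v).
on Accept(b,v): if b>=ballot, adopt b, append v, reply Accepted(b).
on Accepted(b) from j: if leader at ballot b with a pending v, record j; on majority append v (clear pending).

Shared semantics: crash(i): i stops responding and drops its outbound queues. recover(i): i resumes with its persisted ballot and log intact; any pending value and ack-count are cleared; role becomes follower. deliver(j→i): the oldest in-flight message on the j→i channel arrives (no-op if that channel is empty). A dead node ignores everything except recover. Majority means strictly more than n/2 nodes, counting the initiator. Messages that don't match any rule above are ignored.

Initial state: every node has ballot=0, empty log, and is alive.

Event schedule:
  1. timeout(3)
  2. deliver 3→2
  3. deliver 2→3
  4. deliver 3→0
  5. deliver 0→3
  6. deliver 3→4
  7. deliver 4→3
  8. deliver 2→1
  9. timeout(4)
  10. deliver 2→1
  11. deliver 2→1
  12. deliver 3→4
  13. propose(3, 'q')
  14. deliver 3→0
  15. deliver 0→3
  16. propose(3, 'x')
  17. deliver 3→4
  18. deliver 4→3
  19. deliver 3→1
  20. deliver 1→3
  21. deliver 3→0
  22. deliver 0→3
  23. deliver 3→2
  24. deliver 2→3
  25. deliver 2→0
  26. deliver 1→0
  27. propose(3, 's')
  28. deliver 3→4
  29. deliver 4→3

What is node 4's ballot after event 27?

[1] timeout(3) → N3(cand b8 [-])
[2] deliver 3→2 → N2(foll b8 [-])
[3] deliver 2→3 → ∅
[4] deliver 3→0 → N0(foll b8 [-])
[5] deliver 0→3 → N3(lead b8 [-])
[6] deliver 3→4 → N4(foll b8 [-])
[7] deliver 4→3 → ∅
[8] deliver 2→1 → ∅
[9] timeout(4) → N4(cand b14 [-])
[10] deliver 2→1 → ∅
[11] deliver 2→1 → ∅
[12] deliver 3→4 → ∅
[13] propose(3,'q') → ∅
[14] deliver 3→0 → N0(foll b8 [q])
[15] deliver 0→3 → ∅
[16] propose(3,'x') → ∅
[17] deliver 3→4 → ∅
[18] deliver 4→3 → N3(foll b14 [-])
[19] deliver 3→1 → N1(foll b8 [-])
[20] deliver 1→3 → ∅
[21] deliver 3→0 → N0(foll b8 [q,x])
[22] deliver 0→3 → ∅
[23] deliver 3→2 → N2(foll b8 [q])
[24] deliver 2→3 → ∅
[25] deliver 2→0 → ∅
[26] deliver 1→0 → ∅
[27] propose(3,'s') → ∅

14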